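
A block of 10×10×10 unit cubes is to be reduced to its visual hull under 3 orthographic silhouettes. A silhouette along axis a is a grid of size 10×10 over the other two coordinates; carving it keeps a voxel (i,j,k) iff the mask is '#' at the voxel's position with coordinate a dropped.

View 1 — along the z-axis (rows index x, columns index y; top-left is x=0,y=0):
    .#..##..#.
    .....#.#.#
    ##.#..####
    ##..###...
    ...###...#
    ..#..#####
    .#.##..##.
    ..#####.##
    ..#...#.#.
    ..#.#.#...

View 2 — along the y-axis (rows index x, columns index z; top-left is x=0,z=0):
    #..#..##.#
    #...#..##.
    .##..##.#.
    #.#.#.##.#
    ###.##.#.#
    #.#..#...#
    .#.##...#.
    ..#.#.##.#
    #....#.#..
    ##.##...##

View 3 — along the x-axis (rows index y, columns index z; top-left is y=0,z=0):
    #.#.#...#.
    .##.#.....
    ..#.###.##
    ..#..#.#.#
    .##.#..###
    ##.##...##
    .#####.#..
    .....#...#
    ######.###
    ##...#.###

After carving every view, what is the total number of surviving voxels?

start: 10×10×10 = 1000 voxels
V1 z: intersect with XY mask (47 set) -- 470 left
V2 y: intersect with XZ mask (49 set) -- 231 left
V3 x: intersect with YZ mask (52 set) -- 128 left

voxel count = 128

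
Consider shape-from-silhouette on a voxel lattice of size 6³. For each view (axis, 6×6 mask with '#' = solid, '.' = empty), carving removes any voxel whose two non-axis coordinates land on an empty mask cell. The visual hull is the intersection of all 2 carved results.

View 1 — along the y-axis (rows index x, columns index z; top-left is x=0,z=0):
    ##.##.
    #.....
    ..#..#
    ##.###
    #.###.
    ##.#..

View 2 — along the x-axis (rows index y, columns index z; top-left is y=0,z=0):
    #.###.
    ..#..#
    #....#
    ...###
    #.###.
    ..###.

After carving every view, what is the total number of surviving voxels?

57 voxels

full grid |V| = 216
step 1: project along y, AND mask (19/36) → |grid| = 114
step 2: project along x, AND mask (18/36) → |grid| = 57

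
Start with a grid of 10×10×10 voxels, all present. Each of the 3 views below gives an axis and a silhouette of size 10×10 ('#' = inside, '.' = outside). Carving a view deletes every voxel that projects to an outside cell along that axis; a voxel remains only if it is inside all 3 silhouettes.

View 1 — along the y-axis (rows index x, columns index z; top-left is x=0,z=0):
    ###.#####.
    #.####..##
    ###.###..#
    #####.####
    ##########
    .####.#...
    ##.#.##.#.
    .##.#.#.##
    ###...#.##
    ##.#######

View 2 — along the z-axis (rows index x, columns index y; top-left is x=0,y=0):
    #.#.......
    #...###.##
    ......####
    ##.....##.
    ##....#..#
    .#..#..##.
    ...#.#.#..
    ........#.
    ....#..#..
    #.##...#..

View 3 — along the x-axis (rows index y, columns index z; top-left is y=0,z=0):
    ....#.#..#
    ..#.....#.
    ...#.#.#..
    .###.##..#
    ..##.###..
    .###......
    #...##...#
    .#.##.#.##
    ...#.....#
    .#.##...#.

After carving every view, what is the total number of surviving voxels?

start: 10×10×10 = 1000 voxels
  1. axis=1 (XZ plane), |mask|=73  ⇒  voxels=730
  2. axis=2 (XY plane), |mask|=34  ⇒  voxels=254
  3. axis=0 (YZ plane), |mask|=38  ⇒  voxels=100

voxel count = 100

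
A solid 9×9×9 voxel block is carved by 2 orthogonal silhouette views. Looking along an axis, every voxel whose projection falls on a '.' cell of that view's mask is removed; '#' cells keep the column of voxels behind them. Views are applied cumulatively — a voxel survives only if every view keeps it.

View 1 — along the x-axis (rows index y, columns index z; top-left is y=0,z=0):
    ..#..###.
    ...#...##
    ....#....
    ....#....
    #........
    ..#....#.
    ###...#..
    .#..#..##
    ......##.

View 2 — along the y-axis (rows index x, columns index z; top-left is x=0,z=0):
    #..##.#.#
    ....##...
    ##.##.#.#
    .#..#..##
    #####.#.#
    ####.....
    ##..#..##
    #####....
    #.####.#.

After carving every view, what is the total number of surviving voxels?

voxel count = 104

start: 9×9×9 = 729 voxels
carve view 1 (along x, YZ-mask fill 22/81): 198 voxels remain
carve view 2 (along y, XZ-mask fill 44/81): 104 voxels remain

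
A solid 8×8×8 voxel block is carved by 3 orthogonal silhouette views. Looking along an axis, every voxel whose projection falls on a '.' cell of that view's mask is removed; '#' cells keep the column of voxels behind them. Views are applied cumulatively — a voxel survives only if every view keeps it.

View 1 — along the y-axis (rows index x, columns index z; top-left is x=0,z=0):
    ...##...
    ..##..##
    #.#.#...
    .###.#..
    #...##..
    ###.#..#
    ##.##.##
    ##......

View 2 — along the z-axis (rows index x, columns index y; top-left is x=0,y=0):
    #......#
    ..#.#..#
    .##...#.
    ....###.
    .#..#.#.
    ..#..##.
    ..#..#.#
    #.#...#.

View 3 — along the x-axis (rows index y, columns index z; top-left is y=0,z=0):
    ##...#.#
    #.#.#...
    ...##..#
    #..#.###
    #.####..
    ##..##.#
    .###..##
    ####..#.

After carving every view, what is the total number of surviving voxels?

remaining voxels: 49

start: 8×8×8 = 512 voxels
[1] y-view keeps 29 columns → grid now 232
[2] z-view keeps 23 columns → grid now 85
[3] x-view keeps 35 columns → grid now 49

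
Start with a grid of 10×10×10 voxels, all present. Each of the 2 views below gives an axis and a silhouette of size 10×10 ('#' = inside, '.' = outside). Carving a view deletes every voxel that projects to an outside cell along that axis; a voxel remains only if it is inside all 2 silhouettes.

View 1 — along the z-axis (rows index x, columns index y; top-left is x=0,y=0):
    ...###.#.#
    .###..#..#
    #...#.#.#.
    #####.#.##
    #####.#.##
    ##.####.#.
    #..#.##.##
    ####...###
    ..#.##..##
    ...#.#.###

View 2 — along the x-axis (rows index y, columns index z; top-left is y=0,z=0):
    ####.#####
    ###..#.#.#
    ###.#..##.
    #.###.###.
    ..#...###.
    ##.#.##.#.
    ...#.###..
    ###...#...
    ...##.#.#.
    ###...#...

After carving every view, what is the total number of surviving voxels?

start: 10×10×10 = 1000 voxels
V1 z: intersect with XY mask (60 set) -- 600 left
V2 x: intersect with YZ mask (54 set) -- 324 left

|visual hull| = 324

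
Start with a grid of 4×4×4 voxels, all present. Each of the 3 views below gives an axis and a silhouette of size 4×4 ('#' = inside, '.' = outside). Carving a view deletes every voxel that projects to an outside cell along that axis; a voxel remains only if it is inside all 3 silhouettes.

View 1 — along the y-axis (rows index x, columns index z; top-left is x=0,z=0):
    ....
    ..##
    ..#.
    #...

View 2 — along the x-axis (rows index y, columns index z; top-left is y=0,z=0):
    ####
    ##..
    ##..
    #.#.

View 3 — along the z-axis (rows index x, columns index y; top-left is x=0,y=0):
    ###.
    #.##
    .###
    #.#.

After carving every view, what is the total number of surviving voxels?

before carving: 64 voxels (4×4×4)
carve view 1 (along y, XZ-mask fill 4/16): 16 voxels remain
carve view 2 (along x, YZ-mask fill 10/16): 9 voxels remain
carve view 3 (along z, XY-mask fill 11/16): 6 voxels remain

|visual hull| = 6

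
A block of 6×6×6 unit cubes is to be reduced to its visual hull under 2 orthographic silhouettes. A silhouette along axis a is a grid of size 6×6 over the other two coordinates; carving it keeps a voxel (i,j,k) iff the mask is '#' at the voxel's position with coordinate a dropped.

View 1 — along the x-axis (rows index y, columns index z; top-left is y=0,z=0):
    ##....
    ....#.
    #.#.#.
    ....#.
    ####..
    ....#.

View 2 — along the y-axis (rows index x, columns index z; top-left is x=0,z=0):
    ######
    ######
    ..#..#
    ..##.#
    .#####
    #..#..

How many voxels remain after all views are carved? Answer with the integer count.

start: 6×6×6 = 216 voxels
step 1: project along x, AND mask (12/36) → |grid| = 72
step 2: project along y, AND mask (24/36) → |grid| = 42

remaining voxels: 42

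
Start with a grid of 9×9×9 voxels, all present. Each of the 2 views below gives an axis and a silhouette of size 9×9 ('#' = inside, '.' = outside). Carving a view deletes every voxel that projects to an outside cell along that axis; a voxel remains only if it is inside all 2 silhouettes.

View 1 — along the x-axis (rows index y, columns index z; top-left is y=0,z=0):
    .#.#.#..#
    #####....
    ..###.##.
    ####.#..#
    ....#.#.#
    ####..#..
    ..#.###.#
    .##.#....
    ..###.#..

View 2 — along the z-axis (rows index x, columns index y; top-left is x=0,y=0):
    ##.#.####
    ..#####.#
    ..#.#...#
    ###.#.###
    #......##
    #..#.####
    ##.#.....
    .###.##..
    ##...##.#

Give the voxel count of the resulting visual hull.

initial block: 9^3 = 729
  1. axis=0 (YZ plane), |mask|=40  ⇒  voxels=360
  2. axis=2 (XY plane), |mask|=45  ⇒  voxels=203

203 voxels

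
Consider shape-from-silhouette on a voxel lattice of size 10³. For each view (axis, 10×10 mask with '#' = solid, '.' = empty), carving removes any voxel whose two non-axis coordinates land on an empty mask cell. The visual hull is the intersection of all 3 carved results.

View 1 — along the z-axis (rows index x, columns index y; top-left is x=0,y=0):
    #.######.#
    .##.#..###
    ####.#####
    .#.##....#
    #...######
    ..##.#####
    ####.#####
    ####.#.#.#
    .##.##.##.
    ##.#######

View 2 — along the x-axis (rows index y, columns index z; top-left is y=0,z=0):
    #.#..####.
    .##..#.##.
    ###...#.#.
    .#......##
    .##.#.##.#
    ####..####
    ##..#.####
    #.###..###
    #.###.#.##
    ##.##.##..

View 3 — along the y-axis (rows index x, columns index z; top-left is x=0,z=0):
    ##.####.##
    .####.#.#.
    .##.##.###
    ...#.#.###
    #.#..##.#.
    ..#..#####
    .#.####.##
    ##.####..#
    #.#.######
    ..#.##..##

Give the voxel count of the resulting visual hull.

voxel count = 270

initial block: 10^3 = 1000
[1] z-view keeps 72 columns → grid now 720
[2] x-view keeps 60 columns → grid now 435
[3] y-view keeps 64 columns → grid now 270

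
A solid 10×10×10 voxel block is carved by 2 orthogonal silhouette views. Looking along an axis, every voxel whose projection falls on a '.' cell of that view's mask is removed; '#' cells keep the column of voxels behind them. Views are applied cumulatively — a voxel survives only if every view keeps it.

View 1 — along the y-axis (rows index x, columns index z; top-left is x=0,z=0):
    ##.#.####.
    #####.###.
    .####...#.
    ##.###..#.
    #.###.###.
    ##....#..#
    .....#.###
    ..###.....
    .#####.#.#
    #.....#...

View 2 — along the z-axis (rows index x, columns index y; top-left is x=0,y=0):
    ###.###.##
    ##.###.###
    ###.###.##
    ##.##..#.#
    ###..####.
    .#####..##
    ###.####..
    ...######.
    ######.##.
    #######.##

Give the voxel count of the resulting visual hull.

start: 10×10×10 = 1000 voxels
after view 1 [y-axis, 53 of 100 cells solid] → remaining = 530
after view 2 [z-axis, 74 of 100 cells solid] → remaining = 393

|visual hull| = 393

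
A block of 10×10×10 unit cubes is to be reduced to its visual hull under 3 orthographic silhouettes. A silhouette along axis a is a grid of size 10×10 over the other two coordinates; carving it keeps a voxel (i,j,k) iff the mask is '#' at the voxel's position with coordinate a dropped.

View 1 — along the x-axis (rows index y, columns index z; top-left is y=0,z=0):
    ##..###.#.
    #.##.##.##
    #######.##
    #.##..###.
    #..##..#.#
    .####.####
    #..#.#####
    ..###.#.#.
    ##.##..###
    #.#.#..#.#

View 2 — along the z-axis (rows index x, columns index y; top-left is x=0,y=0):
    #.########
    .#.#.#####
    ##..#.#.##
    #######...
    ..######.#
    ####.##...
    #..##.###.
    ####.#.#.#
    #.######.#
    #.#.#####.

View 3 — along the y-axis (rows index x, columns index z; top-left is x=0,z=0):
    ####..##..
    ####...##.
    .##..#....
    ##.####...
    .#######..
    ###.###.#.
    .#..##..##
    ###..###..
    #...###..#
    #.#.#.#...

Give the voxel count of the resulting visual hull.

remaining voxels: 248

initial block: 10^3 = 1000
  1. axis=0 (YZ plane), |mask|=65  ⇒  voxels=650
  2. axis=2 (XY plane), |mask|=70  ⇒  voxels=456
  3. axis=1 (XZ plane), |mask|=55  ⇒  voxels=248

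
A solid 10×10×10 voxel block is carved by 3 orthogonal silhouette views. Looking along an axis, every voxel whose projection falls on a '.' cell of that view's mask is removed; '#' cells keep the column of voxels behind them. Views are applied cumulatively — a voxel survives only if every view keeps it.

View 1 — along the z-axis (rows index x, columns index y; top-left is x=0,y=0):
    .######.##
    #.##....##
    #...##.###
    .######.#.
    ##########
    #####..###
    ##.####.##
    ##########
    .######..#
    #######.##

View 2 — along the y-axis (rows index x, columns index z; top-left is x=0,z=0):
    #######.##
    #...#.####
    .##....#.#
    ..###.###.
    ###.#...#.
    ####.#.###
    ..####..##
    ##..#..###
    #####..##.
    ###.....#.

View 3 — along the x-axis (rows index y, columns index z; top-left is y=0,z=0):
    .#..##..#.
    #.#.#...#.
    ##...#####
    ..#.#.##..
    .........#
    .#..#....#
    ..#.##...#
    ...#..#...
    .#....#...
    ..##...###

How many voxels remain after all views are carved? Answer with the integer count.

initial block: 10^3 = 1000
step 1: project along z, AND mask (78/100) → |grid| = 780
step 2: project along y, AND mask (61/100) → |grid| = 475
step 3: project along x, AND mask (36/100) → |grid| = 179

remaining voxels: 179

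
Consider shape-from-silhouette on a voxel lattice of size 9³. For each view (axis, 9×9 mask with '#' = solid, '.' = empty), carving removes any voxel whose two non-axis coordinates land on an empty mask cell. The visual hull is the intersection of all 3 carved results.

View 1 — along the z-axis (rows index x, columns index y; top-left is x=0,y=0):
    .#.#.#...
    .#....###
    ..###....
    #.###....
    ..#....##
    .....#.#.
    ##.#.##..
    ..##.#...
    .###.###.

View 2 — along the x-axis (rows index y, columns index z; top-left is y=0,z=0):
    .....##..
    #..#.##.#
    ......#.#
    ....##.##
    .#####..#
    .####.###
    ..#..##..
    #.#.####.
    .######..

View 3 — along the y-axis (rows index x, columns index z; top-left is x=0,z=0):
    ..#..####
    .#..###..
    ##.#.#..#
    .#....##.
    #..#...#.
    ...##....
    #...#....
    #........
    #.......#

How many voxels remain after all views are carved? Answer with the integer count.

|visual hull| = 47

full grid |V| = 729
[1] z-view keeps 33 columns → grid now 297
[2] x-view keeps 41 columns → grid now 150
[3] y-view keeps 27 columns → grid now 47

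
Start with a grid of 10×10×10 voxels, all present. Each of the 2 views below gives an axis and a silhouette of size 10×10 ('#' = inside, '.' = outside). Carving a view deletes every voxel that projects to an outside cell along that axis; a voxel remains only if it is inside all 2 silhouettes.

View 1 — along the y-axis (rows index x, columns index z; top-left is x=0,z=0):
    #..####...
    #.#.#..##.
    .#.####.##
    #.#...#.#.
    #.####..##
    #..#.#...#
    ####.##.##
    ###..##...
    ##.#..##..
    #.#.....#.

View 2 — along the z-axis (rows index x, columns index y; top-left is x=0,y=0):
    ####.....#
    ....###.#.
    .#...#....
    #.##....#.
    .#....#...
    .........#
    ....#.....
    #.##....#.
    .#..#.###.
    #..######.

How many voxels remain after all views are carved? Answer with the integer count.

initial block: 10^3 = 1000
[1] y-view keeps 53 columns → grid now 530
[2] z-view keeps 35 columns → grid now 167

|visual hull| = 167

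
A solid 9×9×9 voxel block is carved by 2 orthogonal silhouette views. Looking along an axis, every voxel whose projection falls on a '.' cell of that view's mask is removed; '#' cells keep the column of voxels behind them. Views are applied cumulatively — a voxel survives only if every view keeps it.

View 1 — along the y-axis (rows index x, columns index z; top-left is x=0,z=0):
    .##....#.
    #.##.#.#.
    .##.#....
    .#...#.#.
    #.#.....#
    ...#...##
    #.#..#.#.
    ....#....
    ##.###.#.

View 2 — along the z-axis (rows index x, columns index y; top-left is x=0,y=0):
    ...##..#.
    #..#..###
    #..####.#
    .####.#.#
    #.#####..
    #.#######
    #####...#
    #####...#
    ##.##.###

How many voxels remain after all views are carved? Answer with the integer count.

initial block: 9^3 = 729
[1] y-view keeps 31 columns → grid now 279
[2] z-view keeps 53 columns → grid now 184

184 voxels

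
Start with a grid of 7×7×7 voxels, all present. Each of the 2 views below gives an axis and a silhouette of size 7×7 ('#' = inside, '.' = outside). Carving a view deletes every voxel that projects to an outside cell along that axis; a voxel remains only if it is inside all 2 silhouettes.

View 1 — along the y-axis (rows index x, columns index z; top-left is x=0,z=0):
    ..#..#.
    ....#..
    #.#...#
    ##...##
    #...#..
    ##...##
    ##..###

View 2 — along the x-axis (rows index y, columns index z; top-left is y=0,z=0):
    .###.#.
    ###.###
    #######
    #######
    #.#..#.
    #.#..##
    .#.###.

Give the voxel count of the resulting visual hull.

before carving: 343 voxels (7×7×7)
[1] y-view keeps 21 columns → grid now 147
[2] x-view keeps 35 columns → grid now 108

remaining voxels: 108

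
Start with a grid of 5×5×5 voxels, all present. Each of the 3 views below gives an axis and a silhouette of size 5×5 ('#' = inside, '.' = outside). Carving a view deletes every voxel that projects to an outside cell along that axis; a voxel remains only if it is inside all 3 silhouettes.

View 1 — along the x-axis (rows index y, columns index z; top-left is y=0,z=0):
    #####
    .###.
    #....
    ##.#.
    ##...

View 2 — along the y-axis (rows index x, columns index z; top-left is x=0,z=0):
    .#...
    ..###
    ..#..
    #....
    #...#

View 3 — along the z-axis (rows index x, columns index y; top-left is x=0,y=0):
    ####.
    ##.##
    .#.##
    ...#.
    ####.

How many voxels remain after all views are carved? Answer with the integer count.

start: 5×5×5 = 125 voxels
[1] x-view keeps 14 columns → grid now 70
[2] y-view keeps 8 columns → grid now 21
[3] z-view keeps 16 columns → grid now 15

remaining voxels: 15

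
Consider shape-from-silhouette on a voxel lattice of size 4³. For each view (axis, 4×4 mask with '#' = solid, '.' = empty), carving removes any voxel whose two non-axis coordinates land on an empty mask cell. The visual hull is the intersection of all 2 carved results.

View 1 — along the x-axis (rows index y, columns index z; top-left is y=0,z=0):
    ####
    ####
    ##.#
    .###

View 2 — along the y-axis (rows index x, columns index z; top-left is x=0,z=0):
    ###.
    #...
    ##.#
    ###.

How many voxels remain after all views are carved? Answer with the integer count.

remaining voxels: 34

full grid |V| = 64
step 1: project along x, AND mask (14/16) → |grid| = 56
step 2: project along y, AND mask (10/16) → |grid| = 34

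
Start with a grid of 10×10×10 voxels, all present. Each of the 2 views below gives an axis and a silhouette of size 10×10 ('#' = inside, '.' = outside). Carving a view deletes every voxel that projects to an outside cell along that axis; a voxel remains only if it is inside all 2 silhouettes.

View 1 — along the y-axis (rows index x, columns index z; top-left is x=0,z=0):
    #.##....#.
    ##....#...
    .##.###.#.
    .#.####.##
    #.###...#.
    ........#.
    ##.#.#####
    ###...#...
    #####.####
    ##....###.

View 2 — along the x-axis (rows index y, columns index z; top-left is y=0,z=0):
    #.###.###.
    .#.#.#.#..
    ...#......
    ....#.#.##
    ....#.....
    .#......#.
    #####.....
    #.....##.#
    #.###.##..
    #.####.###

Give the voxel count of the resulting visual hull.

voxel count = 220

start: 10×10×10 = 1000 voxels
carve view 1 (along y, XZ-mask fill 52/100): 520 voxels remain
carve view 2 (along x, YZ-mask fill 42/100): 220 voxels remain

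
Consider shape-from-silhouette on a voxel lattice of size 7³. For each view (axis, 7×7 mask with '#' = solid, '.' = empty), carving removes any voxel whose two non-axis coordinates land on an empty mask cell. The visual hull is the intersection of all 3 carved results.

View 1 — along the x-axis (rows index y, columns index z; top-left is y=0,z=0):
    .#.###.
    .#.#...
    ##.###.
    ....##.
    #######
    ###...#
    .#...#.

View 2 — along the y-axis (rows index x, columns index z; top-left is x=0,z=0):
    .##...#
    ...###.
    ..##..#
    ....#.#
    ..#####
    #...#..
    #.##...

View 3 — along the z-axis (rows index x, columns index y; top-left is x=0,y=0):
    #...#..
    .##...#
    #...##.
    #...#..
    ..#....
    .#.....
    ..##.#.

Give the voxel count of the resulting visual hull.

|visual hull| = 25

start: 7×7×7 = 343 voxels
V1 x: intersect with YZ mask (26 set) -- 182 left
V2 y: intersect with XZ mask (21 set) -- 70 left
V3 z: intersect with XY mask (15 set) -- 25 left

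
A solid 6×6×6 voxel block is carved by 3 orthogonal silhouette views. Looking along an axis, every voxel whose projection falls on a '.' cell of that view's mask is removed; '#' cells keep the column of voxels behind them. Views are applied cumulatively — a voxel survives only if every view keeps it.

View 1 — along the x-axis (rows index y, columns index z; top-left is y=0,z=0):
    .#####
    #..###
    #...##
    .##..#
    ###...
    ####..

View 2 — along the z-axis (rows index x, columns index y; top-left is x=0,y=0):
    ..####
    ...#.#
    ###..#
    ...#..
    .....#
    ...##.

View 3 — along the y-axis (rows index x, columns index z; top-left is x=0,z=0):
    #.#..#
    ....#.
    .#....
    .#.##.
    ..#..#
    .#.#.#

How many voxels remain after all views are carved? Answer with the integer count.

voxel count = 15

before carving: 216 voxels (6×6×6)
after view 1 [x-axis, 22 of 36 cells solid] → remaining = 132
after view 2 [z-axis, 14 of 36 cells solid] → remaining = 49
after view 3 [y-axis, 13 of 36 cells solid] → remaining = 15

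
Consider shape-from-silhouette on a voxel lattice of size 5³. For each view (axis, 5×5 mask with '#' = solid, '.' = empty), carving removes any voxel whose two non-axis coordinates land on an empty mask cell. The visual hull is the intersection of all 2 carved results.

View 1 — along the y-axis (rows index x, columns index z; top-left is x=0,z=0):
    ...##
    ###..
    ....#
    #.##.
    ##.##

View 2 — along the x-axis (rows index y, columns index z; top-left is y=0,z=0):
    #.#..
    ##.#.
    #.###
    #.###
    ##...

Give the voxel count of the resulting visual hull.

initial block: 5^3 = 125
step 1: project along y, AND mask (13/25) → |grid| = 65
step 2: project along x, AND mask (15/25) → |grid| = 40

remaining voxels: 40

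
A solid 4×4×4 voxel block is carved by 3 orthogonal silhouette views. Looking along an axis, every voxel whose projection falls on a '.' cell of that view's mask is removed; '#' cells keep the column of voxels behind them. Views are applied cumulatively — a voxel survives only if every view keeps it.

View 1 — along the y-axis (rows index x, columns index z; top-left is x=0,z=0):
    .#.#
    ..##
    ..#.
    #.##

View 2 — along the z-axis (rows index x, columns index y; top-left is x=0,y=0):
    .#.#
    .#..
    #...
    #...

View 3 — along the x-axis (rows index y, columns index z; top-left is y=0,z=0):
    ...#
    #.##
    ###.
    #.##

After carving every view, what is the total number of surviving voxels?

|visual hull| = 5

initial block: 4^3 = 64
after view 1 [y-axis, 8 of 16 cells solid] → remaining = 32
after view 2 [z-axis, 5 of 16 cells solid] → remaining = 10
after view 3 [x-axis, 10 of 16 cells solid] → remaining = 5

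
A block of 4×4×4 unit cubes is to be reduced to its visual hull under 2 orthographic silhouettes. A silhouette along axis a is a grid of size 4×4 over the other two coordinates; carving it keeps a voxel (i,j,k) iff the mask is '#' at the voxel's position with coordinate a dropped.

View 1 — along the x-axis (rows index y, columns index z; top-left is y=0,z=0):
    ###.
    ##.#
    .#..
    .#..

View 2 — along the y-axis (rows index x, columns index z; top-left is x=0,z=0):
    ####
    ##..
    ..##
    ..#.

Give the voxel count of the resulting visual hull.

voxel count = 17

full grid |V| = 64
[1] x-view keeps 8 columns → grid now 32
[2] y-view keeps 9 columns → grid now 17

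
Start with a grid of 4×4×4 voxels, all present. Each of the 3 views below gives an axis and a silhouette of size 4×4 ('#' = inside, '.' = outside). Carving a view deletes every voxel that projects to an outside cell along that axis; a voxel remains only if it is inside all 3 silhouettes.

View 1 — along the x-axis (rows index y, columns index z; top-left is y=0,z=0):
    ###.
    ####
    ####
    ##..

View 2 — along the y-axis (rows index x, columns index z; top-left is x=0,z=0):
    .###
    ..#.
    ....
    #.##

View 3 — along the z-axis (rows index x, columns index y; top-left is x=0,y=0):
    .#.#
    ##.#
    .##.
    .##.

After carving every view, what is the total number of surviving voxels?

full grid |V| = 64
step 1: project along x, AND mask (13/16) → |grid| = 52
step 2: project along y, AND mask (7/16) → |grid| = 21
step 3: project along z, AND mask (9/16) → |grid| = 12

|visual hull| = 12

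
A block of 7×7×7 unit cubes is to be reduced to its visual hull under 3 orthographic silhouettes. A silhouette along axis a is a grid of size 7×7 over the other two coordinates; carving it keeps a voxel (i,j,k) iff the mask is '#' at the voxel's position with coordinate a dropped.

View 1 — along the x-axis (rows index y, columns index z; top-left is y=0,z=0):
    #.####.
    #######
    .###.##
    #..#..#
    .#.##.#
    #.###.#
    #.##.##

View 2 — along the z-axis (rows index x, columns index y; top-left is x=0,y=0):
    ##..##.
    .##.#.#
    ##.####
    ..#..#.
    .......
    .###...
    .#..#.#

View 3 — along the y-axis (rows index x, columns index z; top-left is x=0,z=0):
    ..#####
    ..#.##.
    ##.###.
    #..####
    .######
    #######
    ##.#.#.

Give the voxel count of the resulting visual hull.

75 voxels

full grid |V| = 343
step 1: project along x, AND mask (34/49) → |grid| = 238
step 2: project along z, AND mask (22/49) → |grid| = 112
step 3: project along y, AND mask (35/49) → |grid| = 75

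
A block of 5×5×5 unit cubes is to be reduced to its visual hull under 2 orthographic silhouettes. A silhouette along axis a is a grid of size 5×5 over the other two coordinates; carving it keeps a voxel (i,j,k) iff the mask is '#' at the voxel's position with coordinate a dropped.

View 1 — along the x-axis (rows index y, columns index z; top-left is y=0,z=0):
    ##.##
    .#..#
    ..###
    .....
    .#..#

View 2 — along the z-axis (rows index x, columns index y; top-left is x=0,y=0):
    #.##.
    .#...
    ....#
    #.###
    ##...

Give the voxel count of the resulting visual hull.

start: 5×5×5 = 125 voxels
V1 x: intersect with YZ mask (11 set) -- 55 left
V2 z: intersect with XY mask (11 set) -- 26 left

26 voxels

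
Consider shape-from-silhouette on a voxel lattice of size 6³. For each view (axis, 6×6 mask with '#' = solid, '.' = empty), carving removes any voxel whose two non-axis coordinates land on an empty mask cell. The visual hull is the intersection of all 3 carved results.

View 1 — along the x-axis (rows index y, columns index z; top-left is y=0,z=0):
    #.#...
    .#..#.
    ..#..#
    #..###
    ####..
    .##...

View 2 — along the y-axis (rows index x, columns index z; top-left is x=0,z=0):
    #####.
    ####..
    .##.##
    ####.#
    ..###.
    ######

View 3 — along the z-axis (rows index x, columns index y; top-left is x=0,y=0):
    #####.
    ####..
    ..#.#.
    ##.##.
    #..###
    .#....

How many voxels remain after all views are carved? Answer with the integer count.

full grid |V| = 216
V1 x: intersect with YZ mask (16 set) -- 96 left
V2 y: intersect with XZ mask (27 set) -- 75 left
V3 z: intersect with XY mask (20 set) -- 40 left

40 voxels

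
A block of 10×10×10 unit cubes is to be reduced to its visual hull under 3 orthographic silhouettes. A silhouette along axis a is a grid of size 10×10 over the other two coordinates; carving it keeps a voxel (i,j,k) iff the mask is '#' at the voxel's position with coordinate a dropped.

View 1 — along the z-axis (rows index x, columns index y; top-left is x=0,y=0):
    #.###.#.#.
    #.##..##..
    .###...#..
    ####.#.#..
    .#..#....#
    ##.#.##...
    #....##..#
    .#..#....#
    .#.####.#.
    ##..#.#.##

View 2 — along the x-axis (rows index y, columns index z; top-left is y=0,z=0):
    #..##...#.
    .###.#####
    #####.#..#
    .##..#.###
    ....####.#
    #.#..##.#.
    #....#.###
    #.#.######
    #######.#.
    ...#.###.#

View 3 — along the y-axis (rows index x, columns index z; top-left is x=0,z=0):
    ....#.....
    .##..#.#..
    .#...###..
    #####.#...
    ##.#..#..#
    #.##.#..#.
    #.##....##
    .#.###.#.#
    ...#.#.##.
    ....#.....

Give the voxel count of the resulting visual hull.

119 voxels

start: 10×10×10 = 1000 voxels
V1 z: intersect with XY mask (48 set) -- 480 left
V2 x: intersect with YZ mask (61 set) -- 287 left
V3 y: intersect with XZ mask (41 set) -- 119 left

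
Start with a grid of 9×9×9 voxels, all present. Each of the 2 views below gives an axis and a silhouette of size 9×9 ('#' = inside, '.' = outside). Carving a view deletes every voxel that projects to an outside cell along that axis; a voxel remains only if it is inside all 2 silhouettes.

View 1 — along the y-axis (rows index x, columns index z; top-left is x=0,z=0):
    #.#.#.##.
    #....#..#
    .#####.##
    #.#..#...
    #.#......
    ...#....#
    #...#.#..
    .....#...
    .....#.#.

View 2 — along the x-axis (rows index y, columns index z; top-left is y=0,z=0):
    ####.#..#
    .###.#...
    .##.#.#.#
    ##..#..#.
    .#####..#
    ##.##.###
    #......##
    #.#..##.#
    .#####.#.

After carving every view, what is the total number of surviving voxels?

before carving: 729 voxels (9×9×9)
after view 1 [y-axis, 28 of 81 cells solid] → remaining = 252
after view 2 [x-axis, 46 of 81 cells solid] → remaining = 142

remaining voxels: 142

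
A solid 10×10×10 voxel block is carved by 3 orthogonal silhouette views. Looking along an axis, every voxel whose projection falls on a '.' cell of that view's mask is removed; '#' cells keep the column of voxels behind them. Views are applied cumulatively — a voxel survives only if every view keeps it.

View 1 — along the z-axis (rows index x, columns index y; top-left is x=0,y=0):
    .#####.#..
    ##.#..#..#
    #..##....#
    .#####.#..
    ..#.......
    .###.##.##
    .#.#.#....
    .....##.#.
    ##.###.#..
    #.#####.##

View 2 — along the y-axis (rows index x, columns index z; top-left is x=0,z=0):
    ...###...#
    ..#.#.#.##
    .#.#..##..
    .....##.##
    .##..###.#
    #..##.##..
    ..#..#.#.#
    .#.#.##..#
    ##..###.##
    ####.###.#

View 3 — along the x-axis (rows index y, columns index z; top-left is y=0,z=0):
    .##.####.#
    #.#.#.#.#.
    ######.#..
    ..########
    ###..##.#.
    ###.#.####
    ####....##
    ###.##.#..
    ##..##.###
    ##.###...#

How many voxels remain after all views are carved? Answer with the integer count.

before carving: 1000 voxels (10×10×10)
V1 z: intersect with XY mask (49 set) -- 490 left
V2 y: intersect with XZ mask (52 set) -- 263 left
V3 x: intersect with YZ mask (66 set) -- 172 left

|visual hull| = 172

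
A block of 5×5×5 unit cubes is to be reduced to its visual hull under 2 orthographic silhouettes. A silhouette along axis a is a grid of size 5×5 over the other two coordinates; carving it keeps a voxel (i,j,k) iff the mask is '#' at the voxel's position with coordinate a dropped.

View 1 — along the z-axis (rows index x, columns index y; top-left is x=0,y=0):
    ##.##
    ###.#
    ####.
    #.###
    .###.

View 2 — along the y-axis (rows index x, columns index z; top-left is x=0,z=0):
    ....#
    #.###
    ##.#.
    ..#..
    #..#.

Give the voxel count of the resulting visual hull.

full grid |V| = 125
step 1: project along z, AND mask (19/25) → |grid| = 95
step 2: project along y, AND mask (11/25) → |grid| = 42

|visual hull| = 42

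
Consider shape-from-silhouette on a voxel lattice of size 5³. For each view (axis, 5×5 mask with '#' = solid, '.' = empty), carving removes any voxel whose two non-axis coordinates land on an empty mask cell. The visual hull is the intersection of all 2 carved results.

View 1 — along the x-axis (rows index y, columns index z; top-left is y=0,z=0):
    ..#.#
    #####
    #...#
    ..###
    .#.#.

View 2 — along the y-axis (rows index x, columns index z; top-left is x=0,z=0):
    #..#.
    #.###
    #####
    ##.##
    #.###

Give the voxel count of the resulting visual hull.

54 voxels

before carving: 125 voxels (5×5×5)
V1 x: intersect with YZ mask (14 set) -- 70 left
V2 y: intersect with XZ mask (19 set) -- 54 left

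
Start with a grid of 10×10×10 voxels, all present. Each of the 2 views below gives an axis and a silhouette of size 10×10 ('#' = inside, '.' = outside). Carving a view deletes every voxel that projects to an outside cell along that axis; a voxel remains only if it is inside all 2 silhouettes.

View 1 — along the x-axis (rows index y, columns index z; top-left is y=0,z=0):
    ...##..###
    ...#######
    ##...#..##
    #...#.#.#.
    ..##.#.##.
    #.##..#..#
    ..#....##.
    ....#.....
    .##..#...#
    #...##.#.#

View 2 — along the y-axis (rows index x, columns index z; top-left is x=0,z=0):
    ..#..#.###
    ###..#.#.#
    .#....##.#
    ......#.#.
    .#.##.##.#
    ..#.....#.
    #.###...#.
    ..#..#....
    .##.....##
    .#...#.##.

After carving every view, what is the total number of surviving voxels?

full grid |V| = 1000
step 1: project along x, AND mask (44/100) → |grid| = 440
step 2: project along y, AND mask (40/100) → |grid| = 180

|visual hull| = 180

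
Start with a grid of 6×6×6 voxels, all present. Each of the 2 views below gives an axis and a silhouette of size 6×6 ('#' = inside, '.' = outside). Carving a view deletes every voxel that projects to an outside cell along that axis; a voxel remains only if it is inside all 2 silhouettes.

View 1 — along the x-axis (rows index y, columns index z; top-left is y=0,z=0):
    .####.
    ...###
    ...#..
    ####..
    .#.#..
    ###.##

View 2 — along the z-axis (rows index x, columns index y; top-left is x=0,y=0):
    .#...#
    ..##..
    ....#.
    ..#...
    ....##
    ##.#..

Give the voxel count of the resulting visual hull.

initial block: 6^3 = 216
[1] x-view keeps 19 columns → grid now 114
[2] z-view keeps 11 columns → grid now 34

voxel count = 34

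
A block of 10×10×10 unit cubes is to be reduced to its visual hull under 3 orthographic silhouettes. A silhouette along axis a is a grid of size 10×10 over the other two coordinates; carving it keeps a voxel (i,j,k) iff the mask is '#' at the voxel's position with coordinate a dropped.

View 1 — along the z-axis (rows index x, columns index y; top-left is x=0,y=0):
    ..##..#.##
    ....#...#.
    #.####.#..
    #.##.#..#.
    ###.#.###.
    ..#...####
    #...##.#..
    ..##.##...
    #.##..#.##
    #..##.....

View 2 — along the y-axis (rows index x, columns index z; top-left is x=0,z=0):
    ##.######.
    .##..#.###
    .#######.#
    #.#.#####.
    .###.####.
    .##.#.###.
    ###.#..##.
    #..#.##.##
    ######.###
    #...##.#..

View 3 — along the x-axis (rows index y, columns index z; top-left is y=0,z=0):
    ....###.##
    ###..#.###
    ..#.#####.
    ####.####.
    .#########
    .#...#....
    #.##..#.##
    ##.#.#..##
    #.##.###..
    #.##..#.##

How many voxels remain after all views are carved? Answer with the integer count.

full grid |V| = 1000
[1] z-view keeps 47 columns → grid now 470
[2] y-view keeps 67 columns → grid now 328
[3] x-view keeps 61 columns → grid now 198

|visual hull| = 198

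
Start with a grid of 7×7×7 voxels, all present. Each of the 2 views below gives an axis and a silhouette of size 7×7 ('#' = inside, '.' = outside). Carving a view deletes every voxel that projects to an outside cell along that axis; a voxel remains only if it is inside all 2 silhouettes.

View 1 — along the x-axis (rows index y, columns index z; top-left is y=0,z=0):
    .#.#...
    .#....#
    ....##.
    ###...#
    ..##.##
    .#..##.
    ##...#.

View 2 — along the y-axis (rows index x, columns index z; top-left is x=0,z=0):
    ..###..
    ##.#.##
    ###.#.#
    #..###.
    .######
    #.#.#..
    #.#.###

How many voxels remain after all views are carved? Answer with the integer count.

remaining voxels: 83

start: 7×7×7 = 343 voxels
step 1: project along x, AND mask (20/49) → |grid| = 140
step 2: project along y, AND mask (31/49) → |grid| = 83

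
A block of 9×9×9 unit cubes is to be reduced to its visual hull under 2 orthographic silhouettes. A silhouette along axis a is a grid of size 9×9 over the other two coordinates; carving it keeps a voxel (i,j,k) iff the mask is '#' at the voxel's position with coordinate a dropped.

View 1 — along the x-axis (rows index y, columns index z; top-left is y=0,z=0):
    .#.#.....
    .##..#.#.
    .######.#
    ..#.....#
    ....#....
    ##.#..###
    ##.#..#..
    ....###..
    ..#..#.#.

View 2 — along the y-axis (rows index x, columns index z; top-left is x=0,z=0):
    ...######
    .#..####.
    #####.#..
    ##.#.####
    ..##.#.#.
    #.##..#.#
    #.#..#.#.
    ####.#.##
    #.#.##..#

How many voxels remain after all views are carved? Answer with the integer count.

initial block: 9^3 = 729
  1. axis=0 (YZ plane), |mask|=32  ⇒  voxels=288
  2. axis=1 (XZ plane), |mask|=49  ⇒  voxels=173

|visual hull| = 173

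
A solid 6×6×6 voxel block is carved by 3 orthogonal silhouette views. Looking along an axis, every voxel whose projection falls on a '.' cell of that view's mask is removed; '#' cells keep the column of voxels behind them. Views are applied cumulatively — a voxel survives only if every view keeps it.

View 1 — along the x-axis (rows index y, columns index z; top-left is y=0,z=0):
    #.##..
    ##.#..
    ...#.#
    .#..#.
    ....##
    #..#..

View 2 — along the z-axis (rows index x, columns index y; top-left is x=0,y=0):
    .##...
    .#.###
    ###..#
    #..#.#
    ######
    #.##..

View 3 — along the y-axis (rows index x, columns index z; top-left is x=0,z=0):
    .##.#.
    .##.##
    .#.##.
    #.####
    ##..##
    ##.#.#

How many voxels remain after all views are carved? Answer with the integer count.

initial block: 6^3 = 216
[1] x-view keeps 14 columns → grid now 84
[2] z-view keeps 22 columns → grid now 52
[3] y-view keeps 23 columns → grid now 31

voxel count = 31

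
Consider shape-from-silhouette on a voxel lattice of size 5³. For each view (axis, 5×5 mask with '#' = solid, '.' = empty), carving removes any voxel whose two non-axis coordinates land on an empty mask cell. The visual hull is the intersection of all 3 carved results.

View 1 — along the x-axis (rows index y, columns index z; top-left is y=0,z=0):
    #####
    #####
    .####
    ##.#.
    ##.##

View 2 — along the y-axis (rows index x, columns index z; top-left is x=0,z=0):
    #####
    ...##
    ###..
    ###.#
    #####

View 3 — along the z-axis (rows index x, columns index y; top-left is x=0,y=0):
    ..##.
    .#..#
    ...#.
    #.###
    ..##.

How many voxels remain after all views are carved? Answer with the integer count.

remaining voxels: 32

start: 5×5×5 = 125 voxels
carve view 1 (along x, YZ-mask fill 21/25): 105 voxels remain
carve view 2 (along y, XZ-mask fill 19/25): 79 voxels remain
carve view 3 (along z, XY-mask fill 11/25): 32 voxels remain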